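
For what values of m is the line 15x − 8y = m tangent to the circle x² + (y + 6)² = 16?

m = −20 or m = 116

For a tangent, require d(centre, line) = r = 4.
|15·0 − 8·(−6) − m| / √289 = 4
|m − (48)| = 4·17, so m = 116 or m = −20.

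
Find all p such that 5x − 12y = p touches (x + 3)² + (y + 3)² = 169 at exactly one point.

p = −148 or p = 190

Tangency holds when the distance from the centre (−3, −3) to the line equals the radius 13:
|5·(−3) − 12·(−3) − p| / √169 = 13
|p − (21)| = 13·13, so p = 190 or p = −148.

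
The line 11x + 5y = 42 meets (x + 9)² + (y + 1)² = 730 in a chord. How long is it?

4√146

Express y = (42 − 11x)/5 and substitute into the circle:
146x² − 584x − 14016 = 0  ⟹  x² − 4x − 96 = 0
x = 12 or x = −8, giving (12, −18) and (−8, 26).
Chord length = distance between (12, −18) and (−8, 26) = √2336 = 4√146.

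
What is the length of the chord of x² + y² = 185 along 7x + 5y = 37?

3√74

From the line, y = (37 − 7x)/5. Substituting:
74x² − 518x − 3256 = 0  ⟹  x² − 7x − 44 = 0
x = 11 or x = −4, giving (11, −8) and (−4, 13).
|(11, −8) − (−4, 13)| = √((15)² + (−21)²) = 3√74.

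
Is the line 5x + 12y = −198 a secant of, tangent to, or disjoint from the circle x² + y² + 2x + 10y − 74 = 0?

disjoint

Centre (−1, −5), r² = 100. Distance² from centre to line = (133)²/169 = 17689/169.
Since d² > r², the line lies outside the circle.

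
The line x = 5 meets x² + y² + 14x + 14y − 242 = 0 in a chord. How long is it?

28

The line gives x = 5. Substituting into the circle:
y² + 14y − 147 = 0
y = 7 or y = −21, giving (5, 7) and (5, −21).
Chord length = distance between (5, 7) and (5, −21) = √784 = 28.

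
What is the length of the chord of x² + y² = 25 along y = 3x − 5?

The distance from (0, 0) to the line is 5/√10, and r² = 25.
Half the chord is √(r² − d²) = √(45/2), so the full chord is 3√10.

3√10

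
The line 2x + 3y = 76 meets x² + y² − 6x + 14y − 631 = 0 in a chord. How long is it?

4√13

Substitute y = (76 − 2x)/3:
13x² − 442x + 3289 = 0  ⟹  x² − 34x + 253 = 0
x = 23 or x = 11, giving (23, 10) and (11, 18).
|(23, 10) − (11, 18)| = √((12)² + (−8)²) = 4√13.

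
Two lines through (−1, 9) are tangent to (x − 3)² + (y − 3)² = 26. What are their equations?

Write the tangent as mx − y + (9 − m·(−1)) = 0 and set its distance from the centre to √26:
(4m − (−6))² = 26(m² + 1)
5m² − 24m − 5 = 0, so m = −1/5 or m = 5.
With m = −1/5: x + 5y = 44. With m = 5: 5x − y = −14.

x + 5y = 44 and 5x − y = −14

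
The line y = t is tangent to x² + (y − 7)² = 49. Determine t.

t = 0 or t = 14

For a tangent, require d(centre, line) = r = 7.
|0·0 + 1·7 − t| / √1 = 7
|t − (7)| = 7, so t = 14 or t = 0.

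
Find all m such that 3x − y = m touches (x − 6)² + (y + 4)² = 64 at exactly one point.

Tangency holds when the distance from the centre (6, −4) to the line equals the radius 8:
|3·6 − 1·(−4) − m| / √10 = 8
|m − (22)| = 8√10.

m = 22 ± 8√10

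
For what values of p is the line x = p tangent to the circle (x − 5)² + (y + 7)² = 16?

p = 1 or p = 9

The line touches the circle iff its distance from (5, −7) is 4:
|1·5 + 0·(−7) − p| / √1 = 4
|p − (5)| = 4, so p = 9 or p = 1.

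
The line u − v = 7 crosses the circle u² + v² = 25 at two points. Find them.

From the line, v = u − 7. Substituting:
2u² − 14u + 24 = 0  ⟹  u² − 7u + 12 = 0
u = 4 or u = 3, giving (4, −3) and (3, −4).

(3, −4) and (4, −3)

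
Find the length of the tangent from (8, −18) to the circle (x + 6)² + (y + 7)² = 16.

The centre is (−6, −7) and r = 4. The square of the distance from P to the centre is 196 + 121 = 317.
By the tangent–radius right angle, tangent length = √(|PO|² − r²) = √301.

√301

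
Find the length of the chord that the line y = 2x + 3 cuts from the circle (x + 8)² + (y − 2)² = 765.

Express y = 2x + 3 and substitute into the circle:
5x² + 20x − 700 = 0  ⟹  x² + 4x − 140 = 0
x = 10 or x = −14, giving (10, 23) and (−14, −25).
Chord length = distance between (10, 23) and (−14, −25) = √2880 = 24√5.

24√5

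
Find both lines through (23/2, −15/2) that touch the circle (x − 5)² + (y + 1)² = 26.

x + 5y = −26 and 5x + y = 50

Write the tangent as mx − y + (−15/2 − m·(23/2)) = 0 and set its distance from the centre to √26:
[m·(−13/2) − (13/2)]² = 26(m² + 1)
5m² + 26m + 5 = 0, so m = −1/5 or m = −5.
Through (23/2, −15/2) these give x + 5y = −26 and 5x + y = 50.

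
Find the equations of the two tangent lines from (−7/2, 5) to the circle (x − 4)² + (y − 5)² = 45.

2x − y = −12 and 2x + y = −2

Write the tangent as mx − y + (5 − m·(−7/2)) = 0 and set its distance from the centre to 3√5:
(15/2m − (0))² = 45(m² + 1)
m² − 4 = 0, so m = 2 or m = −2.
Through (−7/2, 5) these give 2x − y = −12 and 2x + y = −2.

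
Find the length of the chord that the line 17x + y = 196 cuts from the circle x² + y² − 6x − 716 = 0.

Substitute y = −17x + 196:
290x² − 6670x + 37700 = 0  ⟹  x² − 23x + 130 = 0
x = 13 or x = 10, giving (13, −25) and (10, 26).
Chord length = distance between (13, −25) and (10, 26) = √2610 = 3√290.

3√290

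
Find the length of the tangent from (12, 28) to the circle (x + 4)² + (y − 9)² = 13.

2√151

With centre O = (−4, 9), |OP|² = 617 and r² = 13.
By the tangent–radius right angle, tangent length = √(|PO|² − r²) = √604 = 2√151.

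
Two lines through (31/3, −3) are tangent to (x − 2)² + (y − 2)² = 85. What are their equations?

6x − 7y = 83 and 9x − 2y = 99

Write the tangent as mx − y + (−3 − m·(31/3)) = 0 and set its distance from the centre to √85:
[m·(−25/3) − (5)]² = 85(m² + 1)
14m² − 75m + 54 = 0, so m = 6/7 or m = 9/2.
Through (31/3, −3) these give 6x − 7y = 83 and 9x − 2y = 99.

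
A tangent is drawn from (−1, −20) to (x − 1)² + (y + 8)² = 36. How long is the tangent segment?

4√7

Centre (1, −8), r² = 36. |PO|² = (−2)² + (−12)² = 148.
By the tangent–radius right angle, tangent length = √(|PO|² − r²) = √112 = 4√7.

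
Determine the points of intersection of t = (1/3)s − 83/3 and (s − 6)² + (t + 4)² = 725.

(−4, −29) and (29, −18)

From the line, t = (−83 + s)/3. Substituting:
10s² − 250s − 1160 = 0  ⟹  s² − 25s − 116 = 0
s = 29 or s = −4, giving (29, −18) and (−4, −29).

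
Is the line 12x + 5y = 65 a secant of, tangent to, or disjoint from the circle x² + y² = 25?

tangent

Centre (0, 0), r² = 25. Distance² from centre to line = (−65)²/169 = 25.
Since d² = r², the line is tangent.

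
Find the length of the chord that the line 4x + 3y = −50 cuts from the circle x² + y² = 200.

Substitute y = (−50 − 4x)/3:
25x² + 400x + 700 = 0  ⟹  x² + 16x + 28 = 0
x = −2 or x = −14, giving (−2, −14) and (−14, 2).
Chord length = distance between (−2, −14) and (−14, 2) = √400 = 20.

20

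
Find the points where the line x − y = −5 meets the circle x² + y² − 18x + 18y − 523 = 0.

Express y = x + 5 and substitute into the circle:
2x² + 10x − 408 = 0  ⟹  x² + 5x − 204 = 0
x = 12 or x = −17, giving (12, 17) and (−17, −12).

(−17, −12) and (12, 17)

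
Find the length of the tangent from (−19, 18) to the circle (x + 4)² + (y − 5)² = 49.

With centre O = (−4, 5), |OP|² = 394 and r² = 49.
By the tangent–radius right angle, tangent length = √(|PO|² − r²) = √345.

√345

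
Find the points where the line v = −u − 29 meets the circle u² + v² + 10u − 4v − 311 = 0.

Substitute v = −u − 29:
2u² + 72u + 646 = 0  ⟹  u² + 36u + 323 = 0
u = −17 or u = −19, giving (−17, −12) and (−19, −10).

(−19, −10) and (−17, −12)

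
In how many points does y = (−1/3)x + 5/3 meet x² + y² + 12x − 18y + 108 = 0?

Substituting the line into the circle gives 10x² + 152x + 727 = 0.
Discriminant = (152)² − 4·10·(727) = −5976 < 0.
No real roots: the line does not meet the circle.

0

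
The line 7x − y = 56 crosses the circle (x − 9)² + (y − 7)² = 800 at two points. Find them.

(5, −21) and (13, 35)

Express y = 7x − 56 and substitute into the circle:
50x² − 900x + 3250 = 0  ⟹  x² − 18x + 65 = 0
x = 13 or x = 5, giving (13, 35) and (5, −21).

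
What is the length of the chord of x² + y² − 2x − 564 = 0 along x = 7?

The line gives x = 7. Substituting into the circle:
y² − 529 = 0
y = 23 or y = −23, giving (7, 23) and (7, −23).
|(7, 23) − (7, −23)| = √((0)² + (46)²) = 46.

46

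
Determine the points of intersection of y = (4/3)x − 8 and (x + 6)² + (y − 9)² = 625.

(−6, −16) and (18, 16)

Express y = (−24 + 4x)/3 and substitute into the circle:
25x² − 300x − 2700 = 0  ⟹  x² − 12x − 108 = 0
x = 18 or x = −6, giving (18, 16) and (−6, −16).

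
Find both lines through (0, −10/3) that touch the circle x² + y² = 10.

x − 3y = 10 and x + 3y = −10

Let a tangent through (0, −10/3) have slope m. Its distance from (0, 0) must equal √10:
[m·(0) − (10/3)]² = 10(m² + 1)
9m² − 1 = 0, so m = 1/3 or m = −1/3.
Through (0, −10/3) these give x − 3y = 10 and x + 3y = −10.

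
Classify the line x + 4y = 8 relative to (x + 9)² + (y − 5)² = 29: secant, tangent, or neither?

secant

Substituting the line into the circle gives 17x² + 312x + 976 = 0.
Δ = 97344 − 66368 = 30976.
Two real roots: the line is a secant.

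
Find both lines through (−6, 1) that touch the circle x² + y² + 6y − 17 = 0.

A line y − (1) = m(x − (−6)) is tangent when its distance from (0, −3) is √26:
[m·(6) − (−4)]² = 26(m² + 1)
5m² + 24m − 5 = 0, so m = 1/5 or m = −5.
With m = 1/5: x − 5y = −11. With m = −5: 5x + y = −29.

x − 5y = −11 and 5x + y = −29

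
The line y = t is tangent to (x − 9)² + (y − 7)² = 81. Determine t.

The line touches the circle iff its distance from (9, 7) is 9:
|0·9 + 1·7 − t| / √1 = 9
|t − (7)| = 9, so t = 16 or t = −2.

t = −2 or t = 16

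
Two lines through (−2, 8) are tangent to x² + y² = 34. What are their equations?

3x + 5y = 34 and 5x − 3y = −34

Write the tangent as mx − y + (8 − m·(−2)) = 0 and set its distance from the centre to √34:
(2m − (−8))² = 34(m² + 1)
15m² − 16m − 15 = 0, so m = −3/5 or m = 5/3.
With m = −3/5: 3x + 5y = 34. With m = 5/3: 5x − 3y = −34.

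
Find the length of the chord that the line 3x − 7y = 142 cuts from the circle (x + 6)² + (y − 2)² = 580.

Substitute y = (−142 + 3x)/7:
58x² − 348x − 2320 = 0  ⟹  x² − 6x − 40 = 0
x = 10 or x = −4, giving (10, −16) and (−4, −22).
|(10, −16) − (−4, −22)| = √((14)² + (6)²) = 2√58.

2√58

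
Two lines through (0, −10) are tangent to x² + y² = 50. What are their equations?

x + y = −10 and x − y = 10

Write the tangent as mx − y + (−10 − m·(0)) = 0 and set its distance from the centre to 5√2:
[m·(0) − (10)]² = 50(m² + 1)
m² − 1 = 0, so m = −1 or m = 1.
Through (0, −10) these give x + y = −10 and x − y = 10.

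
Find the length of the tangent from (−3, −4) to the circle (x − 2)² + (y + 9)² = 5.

3√5

The centre is (2, −9) and r = √5. The square of the distance from P to the centre is 25 + 25 = 50.
By the tangent–radius right angle, tangent length = √(|PO|² − r²) = √45 = 3√5.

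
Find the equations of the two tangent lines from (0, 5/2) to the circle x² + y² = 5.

x + 2y = 5 and x − 2y = −5

Let a tangent through (0, 5/2) have slope m. Its distance from (0, 0) must equal √5:
(0m − (−5/2))² = 5(m² + 1)
4m² − 1 = 0, so m = −1/2 or m = 1/2.
Through (0, 5/2) these give x + 2y = 5 and x − 2y = −5.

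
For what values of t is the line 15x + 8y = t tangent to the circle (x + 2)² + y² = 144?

t = −234 or t = 174

Tangency holds when the distance from the centre (−2, 0) to the line equals the radius 12:
|15·(−2) + 8·0 − t| / √289 = 12
|t − (−30)| = 12·17, so t = 174 or t = −234.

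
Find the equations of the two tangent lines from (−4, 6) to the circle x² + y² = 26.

5x − y = −26 and x + 5y = 26

Let a tangent through (−4, 6) have slope m. Its distance from (0, 0) must equal √26:
[m·(4) − (−6)]² = 26(m² + 1)
5m² − 24m − 5 = 0, so m = 5 or m = −1/5.
With m = 5: 5x − y = −26. With m = −1/5: x + 5y = 26.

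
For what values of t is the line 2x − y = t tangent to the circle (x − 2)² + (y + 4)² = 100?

For a tangent, require d(centre, line) = r = 10.
|2·2 − 1·(−4) − t| / √5 = 10
|t − (8)| = 10√5.

t = 8 ± 10√5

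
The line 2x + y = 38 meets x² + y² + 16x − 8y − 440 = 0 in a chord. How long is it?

The distance from (−8, 4) to the line is 50/√5, and r² = 520.
Half the chord is √(r² − d²) = √(20), so the full chord is 4√5.

4√5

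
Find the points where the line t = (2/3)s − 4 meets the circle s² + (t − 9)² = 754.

(−15, −14) and (27, 14)

From the line, t = (−12 + 2s)/3. Substituting:
13s² − 156s − 5265 = 0  ⟹  s² − 12s − 405 = 0
s = 27 or s = −15, giving (27, 14) and (−15, −14).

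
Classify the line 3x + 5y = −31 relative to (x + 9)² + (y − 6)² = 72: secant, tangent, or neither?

Centre (−9, 6), r² = 72. Distance² from centre to line = (34)²/34 = 34.
Since d² < r², the line cuts the circle twice.

secant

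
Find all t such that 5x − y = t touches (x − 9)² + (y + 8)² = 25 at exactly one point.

For a tangent, require d(centre, line) = r = 5.
|5·9 − 1·(−8) − t| / √26 = 5
|t − (53)| = 5√26.

t = 53 ± 5√26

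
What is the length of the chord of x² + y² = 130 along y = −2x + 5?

The distance from (0, 0) to the line is 5/√5, and r² = 130.
Half the chord is √(r² − d²) = √(125), so the full chord is 10√5.

10√5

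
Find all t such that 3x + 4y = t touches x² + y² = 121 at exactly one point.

For a tangent, require d(centre, line) = r = 11.
|3·0 + 4·0 − t| / √25 = 11
|t| = 11·5, so t = 55 or t = −55.

t = −55 or t = 55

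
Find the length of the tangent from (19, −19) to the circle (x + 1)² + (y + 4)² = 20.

Centre (−1, −4), r² = 20. |PO|² = (20)² + (−15)² = 625.
By the tangent–radius right angle, tangent length = √(|PO|² − r²) = √605 = 11√5.

11√5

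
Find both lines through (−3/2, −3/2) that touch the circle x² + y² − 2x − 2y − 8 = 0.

3x + y = −6 and x + 3y = −6

A line y − (−3/2) = m(x − (−3/2)) is tangent when its distance from (1, 1) is √10:
[m·(5/2) − (5/2)]² = 10(m² + 1)
3m² + 10m + 3 = 0, so m = −3 or m = −1/3.
Through (−3/2, −3/2) these give 3x + y = −6 and x + 3y = −6.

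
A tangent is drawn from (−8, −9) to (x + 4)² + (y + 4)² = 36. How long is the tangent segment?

Centre (−4, −4), r² = 36. |PO|² = (−4)² + (−5)² = 41.
The tangent meets the radius at right angles, so tangent² = |PO|² − r² = 41 − 36 = 5.

√5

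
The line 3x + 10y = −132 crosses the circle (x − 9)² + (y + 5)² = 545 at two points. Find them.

From the line, y = (−132 − 3x)/10. Substituting:
109x² − 1308x − 39676 = 0  ⟹  x² − 12x − 364 = 0
x = 26 or x = −14, giving (26, −21) and (−14, −9).

(−14, −9) and (26, −21)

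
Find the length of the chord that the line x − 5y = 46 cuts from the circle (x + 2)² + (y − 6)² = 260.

2√26

From the line, y = (−46 + x)/5. Substituting:
26x² − 52x − 624 = 0  ⟹  x² − 2x − 24 = 0
x = 6 or x = −4, giving (6, −8) and (−4, −10).
|(6, −8) − (−4, −10)| = √((10)² + (2)²) = 2√26.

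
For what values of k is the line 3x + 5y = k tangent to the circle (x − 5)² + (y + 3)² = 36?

For a tangent, require d(centre, line) = r = 6.
|3·5 + 5·(−3) − k| / √34 = 6
|k| = 6√34.

k = ±6√34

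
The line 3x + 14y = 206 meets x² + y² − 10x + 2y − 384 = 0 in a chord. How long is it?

Substitute y = (206 − 3x)/14:
205x² − 3280x − 27060 = 0  ⟹  x² − 16x − 132 = 0
x = 22 or x = −6, giving (22, 10) and (−6, 16).
|(22, 10) − (−6, 16)| = √((28)² + (−6)²) = 2√205.

2√205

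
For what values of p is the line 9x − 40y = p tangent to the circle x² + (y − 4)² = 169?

Tangency holds when the distance from the centre (0, 4) to the line equals the radius 13:
|9·0 − 40·4 − p| / √1681 = 13
|p − (−160)| = 13·41, so p = 373 or p = −693.

p = −693 or p = 373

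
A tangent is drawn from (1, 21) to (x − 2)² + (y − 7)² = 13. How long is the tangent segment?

2√46

Centre (2, 7), r² = 13. |PO|² = (−1)² + (14)² = 197.
The tangent meets the radius at right angles, so tangent² = |PO|² − r² = 197 − 13 = 184.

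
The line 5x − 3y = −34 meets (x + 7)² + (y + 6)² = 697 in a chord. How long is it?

9√34

Substitute y = (34 + 5x)/3:
34x² + 646x − 3128 = 0  ⟹  x² + 19x − 92 = 0
x = 4 or x = −23, giving (4, 18) and (−23, −27).
|(4, 18) − (−23, −27)| = √((27)² + (45)²) = 9√34.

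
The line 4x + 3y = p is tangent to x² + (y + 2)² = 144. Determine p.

Tangency holds when the distance from the centre (0, −2) to the line equals the radius 12:
|4·0 + 3·(−2) − p| / √25 = 12
|p − (−6)| = 12·5, so p = 54 or p = −66.

p = −66 or p = 54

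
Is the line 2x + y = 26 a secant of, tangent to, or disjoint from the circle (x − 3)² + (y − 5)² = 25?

Centre (3, 5), r² = 25. Distance² from centre to line = (−15)²/5 = 45.
Since d² > r², the line lies outside the circle.

disjoint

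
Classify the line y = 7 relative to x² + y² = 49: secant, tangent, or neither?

Centre (0, 0), r² = 49. Distance² from centre to line = (−7)² = 49.
Since d² = r², the line is tangent.

tangent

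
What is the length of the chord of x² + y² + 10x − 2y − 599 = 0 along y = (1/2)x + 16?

From the line, y = (32 + x)/2. Substituting:
5x² + 100x − 1500 = 0  ⟹  x² + 20x − 300 = 0
x = 10 or x = −30, giving (10, 21) and (−30, 1).
|(10, 21) − (−30, 1)| = √((40)² + (20)²) = 20√5.

20√5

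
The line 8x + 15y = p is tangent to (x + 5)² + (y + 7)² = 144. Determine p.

For a tangent, require d(centre, line) = r = 12.
|8·(−5) + 15·(−7) − p| / √289 = 12
|p − (−145)| = 12·17, so p = 59 or p = −349.

p = −349 or p = 59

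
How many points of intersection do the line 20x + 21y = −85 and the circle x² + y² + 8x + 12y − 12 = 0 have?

2

Substituting the line into the circle gives 841x² + 1888x − 19487 = 0.
Discriminant = (1888)² − 4·841·(−19487) = 69118812 > 0.
Two real roots: the line is a secant.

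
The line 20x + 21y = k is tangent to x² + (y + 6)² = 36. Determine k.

Tangency holds when the distance from the centre (0, −6) to the line equals the radius 6:
|20·0 + 21·(−6) − k| / √841 = 6
|k − (−126)| = 6·29, so k = 48 or k = −300.

k = −300 or k = 48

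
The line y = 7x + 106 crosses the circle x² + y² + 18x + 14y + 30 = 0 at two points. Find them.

Express y = 7x + 106 and substitute into the circle:
50x² + 1600x + 12750 = 0  ⟹  x² + 32x + 255 = 0
x = −15 or x = −17, giving (−15, 1) and (−17, −13).

(−17, −13) and (−15, 1)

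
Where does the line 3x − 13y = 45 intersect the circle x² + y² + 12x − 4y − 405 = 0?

(−24, −9) and (15, 0)

From the line, y = (−45 + 3x)/13. Substituting:
178x² + 1602x − 64080 = 0  ⟹  x² + 9x − 360 = 0
x = 15 or x = −24, giving (15, 0) and (−24, −9).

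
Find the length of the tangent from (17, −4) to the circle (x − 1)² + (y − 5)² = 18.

Centre (1, 5), r² = 18. |PO|² = (16)² + (−9)² = 337.
Power of the point: PT² = |PO|² − r² = 319, so PT = √319.

√319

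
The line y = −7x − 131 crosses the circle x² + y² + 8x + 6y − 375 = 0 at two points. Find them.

(−20, 9) and (−16, −19)

From the line, y = −7x − 131. Substituting:
50x² + 1800x + 16000 = 0  ⟹  x² + 36x + 320 = 0
x = −16 or x = −20, giving (−16, −19) and (−20, 9).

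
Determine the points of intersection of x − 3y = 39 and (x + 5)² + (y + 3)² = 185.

Substitute y = (−39 + x)/3:
10x² + 30x − 540 = 0  ⟹  x² + 3x − 54 = 0
x = 6 or x = −9, giving (6, −11) and (−9, −16).

(−9, −16) and (6, −11)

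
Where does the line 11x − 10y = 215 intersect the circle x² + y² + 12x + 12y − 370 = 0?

From the line, y = (−215 + 11x)/10. Substituting:
221x² − 2210x − 16575 = 0  ⟹  x² − 10x − 75 = 0
x = 15 or x = −5, giving (15, −5) and (−5, −27).

(−5, −27) and (15, −5)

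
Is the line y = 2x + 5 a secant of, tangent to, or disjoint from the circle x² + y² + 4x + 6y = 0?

secant

Centre (−2, −3), r² = 13. Distance² from centre to line = (4)²/5 = 16/5.
Since d² < r², the line cuts the circle twice.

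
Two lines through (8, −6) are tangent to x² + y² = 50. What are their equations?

7x + y = 50 and x − 7y = 50

Write the tangent as mx − y + (−6 − m·(8)) = 0 and set its distance from the centre to 5√2:
(−8m − (6))² = 50(m² + 1)
7m² + 48m − 7 = 0, so m = −7 or m = 1/7.
Through (8, −6) these give 7x + y = 50 and x − 7y = 50.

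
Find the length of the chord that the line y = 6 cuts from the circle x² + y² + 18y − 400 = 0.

32

The distance from (0, −9) to the line is 15, and r² = 481.
Chord = 2√(r² − d²) = 2·√(256) = 32.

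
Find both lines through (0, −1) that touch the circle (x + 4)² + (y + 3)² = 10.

x + 3y = −3 and 3x − y = 1

Let a tangent through (0, −1) have slope m. Its distance from (−4, −3) must equal √10:
[m·(−4) − (−2)]² = 10(m² + 1)
3m² − 8m − 3 = 0, so m = −1/3 or m = 3.
Through (0, −1) these give x + 3y = −3 and 3x − y = 1.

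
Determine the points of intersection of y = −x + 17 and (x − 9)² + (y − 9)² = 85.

Express y = −x + 17 and substitute into the circle:
2x² − 34x + 60 = 0  ⟹  x² − 17x + 30 = 0
x = 15 or x = 2, giving (15, 2) and (2, 15).

(2, 15) and (15, 2)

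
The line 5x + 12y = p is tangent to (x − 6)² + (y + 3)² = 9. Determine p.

p = −45 or p = 33

For a tangent, require d(centre, line) = r = 3.
|5·6 + 12·(−3) − p| / √169 = 3
|p − (−6)| = 3·13, so p = 33 or p = −45.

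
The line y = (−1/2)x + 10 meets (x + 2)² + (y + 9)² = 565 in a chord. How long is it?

14√5

Express y = (20 − x)/2 and substitute into the circle:
5x² − 60x − 800 = 0  ⟹  x² − 12x − 160 = 0
x = 20 or x = −8, giving (20, 0) and (−8, 14).
|(20, 0) − (−8, 14)| = √((28)² + (−14)²) = 14√5.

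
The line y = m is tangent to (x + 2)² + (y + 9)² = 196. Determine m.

m = −23 or m = 5

For a tangent, require d(centre, line) = r = 14.
|0·(−2) + 1·(−9) − m| / √1 = 14
|m − (−9)| = 14, so m = 5 or m = −23.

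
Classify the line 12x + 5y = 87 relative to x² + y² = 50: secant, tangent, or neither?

secant

Substituting the line into the circle gives 169x² − 2088x + 6319 = 0.
Discriminant = (−2088)² − 4·169·(6319) = 88100 > 0.
Two real roots: the line is a secant.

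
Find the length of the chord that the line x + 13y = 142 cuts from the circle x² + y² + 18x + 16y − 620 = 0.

3√170

Centre (−9, −8), r² = 765. Perpendicular distance d from centre to line = |−255| / √170 = 255/√170.
Half the chord is √(r² − d²) = √(765/2), so the full chord is 3√170.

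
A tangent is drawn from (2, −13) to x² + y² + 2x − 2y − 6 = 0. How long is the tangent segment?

With centre O = (−1, 1), |OP|² = 205 and r² = 8.
The tangent meets the radius at right angles, so tangent² = |PO|² − r² = 205 − 8 = 197.

√197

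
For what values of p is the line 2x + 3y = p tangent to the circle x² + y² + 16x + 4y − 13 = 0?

p = −22 ± 9√13

For a tangent, require d(centre, line) = r = 9.
|2·(−8) + 3·(−2) − p| / √13 = 9
|p − (−22)| = 9√13.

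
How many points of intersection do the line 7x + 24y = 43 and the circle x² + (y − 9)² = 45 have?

0

Substituting the line into the circle gives 625x² + 2422x + 4009 = 0.
Discriminant = (2422)² − 4·625·(4009) = −4156416 < 0.
No real roots: the line does not meet the circle.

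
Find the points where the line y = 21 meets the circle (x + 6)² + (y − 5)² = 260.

(−8, 21) and (−4, 21)

Express y = 21 and substitute into the circle:
x² + 12x + 32 = 0
x = −4 or x = −8, giving (−4, 21) and (−8, 21).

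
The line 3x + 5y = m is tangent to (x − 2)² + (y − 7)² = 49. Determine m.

Tangency holds when the distance from the centre (2, 7) to the line equals the radius 7:
|3·2 + 5·7 − m| / √34 = 7
|m − (41)| = 7√34.

m = 41 ± 7√34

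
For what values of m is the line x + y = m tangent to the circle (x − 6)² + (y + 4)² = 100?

For a tangent, require d(centre, line) = r = 10.
|1·6 + 1·(−4) − m| / √2 = 10
|m − (2)| = 10√2.

m = 2 ± 10√2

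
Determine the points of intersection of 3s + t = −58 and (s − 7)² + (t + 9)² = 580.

Substitute t = −3s − 58:
10s² + 280s + 1870 = 0  ⟹  s² + 28s + 187 = 0
s = −11 or s = −17, giving (−11, −25) and (−17, −7).

(−17, −7) and (−11, −25)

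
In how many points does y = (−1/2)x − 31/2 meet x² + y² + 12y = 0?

0

Substituting the line into the circle gives 5x² + 38x + 217 = 0.
Δ = 1444 − 4340 = −2896.
No real roots: the line does not meet the circle.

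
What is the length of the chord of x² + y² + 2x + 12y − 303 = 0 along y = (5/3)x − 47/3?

Substitute y = (−47 + 5x)/3:
34x² − 272x − 2210 = 0  ⟹  x² − 8x − 65 = 0
x = 13 or x = −5, giving (13, 6) and (−5, −24).
|(13, 6) − (−5, −24)| = √((18)² + (30)²) = 6√34.

6√34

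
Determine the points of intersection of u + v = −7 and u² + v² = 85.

Substitute v = −u − 7:
2u² + 14u − 36 = 0  ⟹  u² + 7u − 18 = 0
u = 2 or u = −9, giving (2, −9) and (−9, 2).

(−9, 2) and (2, −9)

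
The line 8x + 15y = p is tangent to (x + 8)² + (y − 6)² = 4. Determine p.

For a tangent, require d(centre, line) = r = 2.
|8·(−8) + 15·6 − p| / √289 = 2
|p − (26)| = 2·17, so p = 60 or p = −8.

p = −8 or p = 60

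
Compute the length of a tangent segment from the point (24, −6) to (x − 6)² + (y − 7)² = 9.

The centre is (6, 7) and r = 3. The square of the distance from P to the centre is 324 + 169 = 493.
By the tangent–radius right angle, tangent length = √(|PO|² − r²) = √484 = 22.

22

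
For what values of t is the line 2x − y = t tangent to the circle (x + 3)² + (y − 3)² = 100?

t = −9 ± 10√5

Tangency holds when the distance from the centre (−3, 3) to the line equals the radius 10:
|2·(−3) − 1·3 − t| / √5 = 10
|t − (−9)| = 10√5.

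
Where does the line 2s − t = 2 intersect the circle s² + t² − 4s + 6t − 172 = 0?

Express t = 2s − 2 and substitute into the circle:
5s² − 180 = 0  ⟹  s² − 36 = 0
s = 6 or s = −6, giving (6, 10) and (−6, −14).

(−6, −14) and (6, 10)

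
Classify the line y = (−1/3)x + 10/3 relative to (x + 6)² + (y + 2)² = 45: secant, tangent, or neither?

neither

Centre (−6, −2), r² = 45. Distance² from centre to line = (−22)²/10 = 242/5.
Since d² > r², the line lies outside the circle.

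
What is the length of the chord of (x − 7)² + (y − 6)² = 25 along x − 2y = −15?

2√5

Centre (7, 6), r² = 25. Perpendicular distance d from centre to line = |10| / √5 = 10/√5.
Chord = 2√(r² − d²) = 2·√(5) = 2√5.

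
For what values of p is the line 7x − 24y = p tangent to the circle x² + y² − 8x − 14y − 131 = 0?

p = −490 or p = 210

Tangency holds when the distance from the centre (4, 7) to the line equals the radius 14:
|7·4 − 24·7 − p| / √625 = 14
|p − (−140)| = 14·25, so p = 210 or p = −490.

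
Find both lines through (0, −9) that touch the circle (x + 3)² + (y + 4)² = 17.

A line y − (−9) = m(x − (0)) is tangent when its distance from (−3, −4) is √17:
(−3m − (5))² = 17(m² + 1)
4m² − 15m − 4 = 0, so m = −1/4 or m = 4.
With m = −1/4: x + 4y = −36. With m = 4: 4x − y = 9.

x + 4y = −36 and 4x − y = 9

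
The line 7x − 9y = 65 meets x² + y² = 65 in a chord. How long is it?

The distance from (0, 0) to the line is 65/√130, and r² = 65.
Chord = 2√(r² − d²) = 2·√(65/2) = √130.

√130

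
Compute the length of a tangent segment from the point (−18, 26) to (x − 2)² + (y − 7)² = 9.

4√47

The centre is (2, 7) and r = 3. The square of the distance from P to the centre is 400 + 361 = 761.
Power of the point: PT² = |PO|² − r² = 752, so PT = 4√47.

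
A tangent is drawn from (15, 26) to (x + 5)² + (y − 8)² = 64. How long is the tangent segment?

2√165

The centre is (−5, 8) and r = 8. The square of the distance from P to the centre is 400 + 324 = 724.
The tangent meets the radius at right angles, so tangent² = |PO|² − r² = 724 − 64 = 660.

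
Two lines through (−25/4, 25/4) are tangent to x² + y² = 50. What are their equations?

A line y − (25/4) = m(x − (−25/4)) is tangent when its distance from (0, 0) is 5√2:
[m·(25/4) − (−25/4)]² = 50(m² + 1)
7m² − 50m + 7 = 0, so m = 7 or m = 1/7.
Through (−25/4, 25/4) these give 7x − y = −50 and x − 7y = −50.

7x − y = −50 and x − 7y = −50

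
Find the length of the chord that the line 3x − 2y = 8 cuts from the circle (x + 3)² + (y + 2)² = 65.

Substitute y = (−8 + 3x)/2:
13x² − 208 = 0  ⟹  x² − 16 = 0
x = 4 or x = −4, giving (4, 2) and (−4, −10).
Chord length = distance between (4, 2) and (−4, −10) = √208 = 4√13.

4√13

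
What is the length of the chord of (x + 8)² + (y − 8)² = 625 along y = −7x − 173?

Centre (−8, 8), r² = 625. Perpendicular distance d from centre to line = |125| / √50 = 125/√50.
Chord = 2√(r² − d²) = 2·√(625/2) = 25√2.

25√2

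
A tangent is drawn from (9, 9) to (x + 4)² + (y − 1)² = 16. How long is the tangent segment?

√217

The centre is (−4, 1) and r = 4. The square of the distance from P to the centre is 169 + 64 = 233.
By the tangent–radius right angle, tangent length = √(|PO|² − r²) = √217.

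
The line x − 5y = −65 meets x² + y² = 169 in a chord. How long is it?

From the line, y = (65 + x)/5. Substituting:
26x² + 130x = 0  ⟹  x² + 5x = 0
x = 0 or x = −5, giving (0, 13) and (−5, 12).
|(0, 13) − (−5, 12)| = √((5)² + (1)²) = √26.

√26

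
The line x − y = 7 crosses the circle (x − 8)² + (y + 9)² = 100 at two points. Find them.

Substitute y = x − 7:
2x² − 12x − 32 = 0  ⟹  x² − 6x − 16 = 0
x = 8 or x = −2, giving (8, 1) and (−2, −9).

(−2, −9) and (8, 1)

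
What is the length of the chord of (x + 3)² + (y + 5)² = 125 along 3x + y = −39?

Express y = −3x − 39 and substitute into the circle:
10x² + 210x + 1040 = 0  ⟹  x² + 21x + 104 = 0
x = −8 or x = −13, giving (−8, −15) and (−13, 0).
|(−8, −15) − (−13, 0)| = √((5)² + (−15)²) = 5√10.

5√10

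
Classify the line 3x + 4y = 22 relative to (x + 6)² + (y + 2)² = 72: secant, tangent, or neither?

Centre (−6, −2), r² = 72. Distance² from centre to line = (−48)²/25 = 2304/25.
Since d² > r², the line lies outside the circle.

neither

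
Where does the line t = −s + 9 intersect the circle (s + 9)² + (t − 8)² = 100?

Express t = −s + 9 and substitute into the circle:
2s² + 16s − 18 = 0  ⟹  s² + 8s − 9 = 0
s = 1 or s = −9, giving (1, 8) and (−9, 18).

(−9, 18) and (1, 8)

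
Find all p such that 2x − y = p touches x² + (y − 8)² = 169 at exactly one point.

The line touches the circle iff its distance from (0, 8) is 13:
|2·0 − 1·8 − p| / √5 = 13
|p − (−8)| = 13√5.

p = −8 ± 13√5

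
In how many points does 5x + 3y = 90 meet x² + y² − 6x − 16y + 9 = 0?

0

d² = (5·3 + 3·8 − (90))²/34 = 153/2; r² = 64.
Since d² > r², the line lies outside the circle.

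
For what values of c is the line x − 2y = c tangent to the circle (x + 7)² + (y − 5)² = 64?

c = −17 ± 8√5

The line touches the circle iff its distance from (−7, 5) is 8:
|1·(−7) − 2·5 − c| / √5 = 8
|c − (−17)| = 8√5.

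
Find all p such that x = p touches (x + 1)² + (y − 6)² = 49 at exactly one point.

The line touches the circle iff its distance from (−1, 6) is 7:
|1·(−1) + 0·6 − p| / √1 = 7
|p − (−1)| = 7, so p = 6 or p = −8.

p = −8 or p = 6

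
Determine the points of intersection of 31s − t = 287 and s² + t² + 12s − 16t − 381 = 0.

(9, −8) and (10, 23)

Substitute t = 31s − 287:
962s² − 18278s + 86580 = 0  ⟹  s² − 19s + 90 = 0
s = 10 or s = 9, giving (10, 23) and (9, −8).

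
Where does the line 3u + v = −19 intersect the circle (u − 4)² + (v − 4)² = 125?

From the line, v = −3u − 19. Substituting:
10u² + 130u + 420 = 0  ⟹  u² + 13u + 42 = 0
u = −6 or u = −7, giving (−6, −1) and (−7, 2).

(−7, 2) and (−6, −1)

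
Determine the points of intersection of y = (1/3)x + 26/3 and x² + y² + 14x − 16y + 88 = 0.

(−11, 5) and (−2, 8)

Substitute y = (26 + x)/3:
10x² + 130x + 220 = 0  ⟹  x² + 13x + 22 = 0
x = −2 or x = −11, giving (−2, 8) and (−11, 5).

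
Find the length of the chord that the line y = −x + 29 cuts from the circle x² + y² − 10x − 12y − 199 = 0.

Substitute y = −x + 29:
2x² − 56x + 294 = 0  ⟹  x² − 28x + 147 = 0
x = 21 or x = 7, giving (21, 8) and (7, 22).
Chord length = distance between (21, 8) and (7, 22) = √392 = 14√2.

14√2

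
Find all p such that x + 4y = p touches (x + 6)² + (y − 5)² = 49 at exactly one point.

p = 14 ± 7√17

For a tangent, require d(centre, line) = r = 7.
|1·(−6) + 4·5 − p| / √17 = 7
|p − (14)| = 7√17.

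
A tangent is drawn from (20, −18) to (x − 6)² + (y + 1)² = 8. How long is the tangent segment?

3√53

Centre (6, −1), r² = 8. |PO|² = (14)² + (−17)² = 485.
The tangent meets the radius at right angles, so tangent² = |PO|² − r² = 485 − 8 = 477.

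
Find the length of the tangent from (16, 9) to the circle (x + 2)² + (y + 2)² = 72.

√373

Centre (−2, −2), r² = 72. |PO|² = (18)² + (11)² = 445.
Power of the point: PT² = |PO|² − r² = 373, so PT = √373.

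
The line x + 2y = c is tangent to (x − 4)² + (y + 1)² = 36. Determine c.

c = 2 ± 6√5

The line touches the circle iff its distance from (4, −1) is 6:
|1·4 + 2·(−1) − c| / √5 = 6
|c − (2)| = 6√5.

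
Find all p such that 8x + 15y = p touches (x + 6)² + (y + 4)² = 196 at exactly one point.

For a tangent, require d(centre, line) = r = 14.
|8·(−6) + 15·(−4) − p| / √289 = 14
|p − (−108)| = 14·17, so p = 130 or p = −346.

p = −346 or p = 130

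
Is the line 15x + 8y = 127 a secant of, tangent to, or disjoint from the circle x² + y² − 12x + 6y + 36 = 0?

disjoint

d² = (15·6 + 8·(−3) − (127))²/289 = 3721/289; r² = 9.
Since d² > r², the line lies outside the circle.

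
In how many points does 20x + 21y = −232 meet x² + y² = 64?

1

Substituting the line into the circle gives 841x² + 9280x + 25600 = 0.
Discriminant = (9280)² − 4·841·(25600) = 0.
A repeated root: the line is tangent.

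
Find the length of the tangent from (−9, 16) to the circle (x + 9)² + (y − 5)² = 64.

√57

The centre is (−9, 5) and r = 8. The square of the distance from P to the centre is 0 + 121 = 121.
Power of the point: PT² = |PO|² − r² = 57, so PT = √57.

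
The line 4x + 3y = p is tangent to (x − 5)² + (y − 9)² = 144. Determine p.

The line touches the circle iff its distance from (5, 9) is 12:
|4·5 + 3·9 − p| / √25 = 12
|p − (47)| = 12·5, so p = 107 or p = −13.

p = −13 or p = 107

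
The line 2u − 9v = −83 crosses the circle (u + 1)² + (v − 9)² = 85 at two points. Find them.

Express v = (83 + 2u)/9 and substitute into the circle:
85u² + 170u − 6800 = 0  ⟹  u² + 2u − 80 = 0
u = 8 or u = −10, giving (8, 11) and (−10, 7).

(−10, 7) and (8, 11)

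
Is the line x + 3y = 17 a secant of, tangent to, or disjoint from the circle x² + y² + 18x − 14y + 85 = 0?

secant

Substituting the line into the circle gives 10x² + 170x + 340 = 0.
Discriminant = (170)² − 4·10·(340) = 15300 > 0.
Two real roots: the line is a secant.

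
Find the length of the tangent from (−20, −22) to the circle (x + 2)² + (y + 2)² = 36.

The centre is (−2, −2) and r = 6. The square of the distance from P to the centre is 324 + 400 = 724.
By the tangent–radius right angle, tangent length = √(|PO|² − r²) = √688 = 4√43.

4√43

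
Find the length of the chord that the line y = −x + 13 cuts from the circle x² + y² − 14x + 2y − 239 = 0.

23√2

From the line, y = −x + 13. Substituting:
2x² − 42x − 44 = 0  ⟹  x² − 21x − 22 = 0
x = 22 or x = −1, giving (22, −9) and (−1, 14).
Chord length = distance between (22, −9) and (−1, 14) = √1058 = 23√2.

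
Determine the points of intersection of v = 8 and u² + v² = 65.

From the line, v = 8. Substituting:
u² − 1 = 0
u = 1 or u = −1, giving (1, 8) and (−1, 8).

(−1, 8) and (1, 8)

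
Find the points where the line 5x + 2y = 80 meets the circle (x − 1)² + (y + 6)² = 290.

Express y = (80 − 5x)/2 and substitute into the circle:
29x² − 928x + 7308 = 0  ⟹  x² − 32x + 252 = 0
x = 18 or x = 14, giving (18, −5) and (14, 5).

(14, 5) and (18, −5)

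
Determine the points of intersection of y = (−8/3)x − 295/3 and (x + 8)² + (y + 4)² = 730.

Substitute y = (−295 − 8x)/3:
73x² + 4672x + 74095 = 0  ⟹  x² + 64x + 1015 = 0
x = −29 or x = −35, giving (−29, −21) and (−35, −5).

(−35, −5) and (−29, −21)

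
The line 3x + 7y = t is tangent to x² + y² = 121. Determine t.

Tangency holds when the distance from the centre (0, 0) to the line equals the radius 11:
|3·0 + 7·0 − t| / √58 = 11
|t| = 11√58.

t = ±11√58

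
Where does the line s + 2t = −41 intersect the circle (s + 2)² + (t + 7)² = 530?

(−25, −8) and (11, −26)

From the line, t = (−41 − s)/2. Substituting:
5s² + 70s − 1375 = 0  ⟹  s² + 14s − 275 = 0
s = 11 or s = −25, giving (11, −26) and (−25, −8).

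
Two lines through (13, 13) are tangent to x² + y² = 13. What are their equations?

3x − 2y = 13 and 2x − 3y = −13

Write the tangent as mx − y + (13 − m·(13)) = 0 and set its distance from the centre to √13:
(−13m − (−13))² = 13(m² + 1)
6m² − 13m + 6 = 0, so m = 3/2 or m = 2/3.
With m = 3/2: 3x − 2y = 13. With m = 2/3: 2x − 3y = −13.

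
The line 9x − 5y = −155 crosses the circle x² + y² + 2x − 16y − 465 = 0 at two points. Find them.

From the line, y = (155 + 9x)/5. Substituting:
106x² + 2120x = 0  ⟹  x² + 20x = 0
x = 0 or x = −20, giving (0, 31) and (−20, −5).

(−20, −5) and (0, 31)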